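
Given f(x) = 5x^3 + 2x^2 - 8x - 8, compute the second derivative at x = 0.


First derivative:
f'(x) = 15x^2 + 4x - 8
Second derivative:
f''(x) = 30x + 4
Substitute x = 0:
f''(0) = 30 * 0 + 4
= 0 + 4
= 4

4


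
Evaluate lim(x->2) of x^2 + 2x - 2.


Since polynomials are continuous, we use direct substitution.
lim(x->2) of x^2 + 2x - 2
= 1 * 2^2 + 2 * 2 - 2
= 4 + 4 - 2
= 6

6


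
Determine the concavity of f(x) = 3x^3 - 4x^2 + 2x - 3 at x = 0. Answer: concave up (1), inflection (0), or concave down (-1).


Concavity is determined by the sign of f''(x).
f(x) = 3x^3 - 4x^2 + 2x - 3
f'(x) = 9x^2 - 8x + 2
f''(x) = 18x - 8
f''(0) = 18 * 0 - 8
= 0 - 8
= -8
Since f''(0) < 0, the function is concave down (-1)

-1


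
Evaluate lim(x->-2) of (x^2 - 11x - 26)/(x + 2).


Direct substitution gives 0/0, so we factor the numerator.
Factor: (x^2 - 11x - 26) = (x + 2)(x - 13)
Cancel the common factor (x + 2):
(x^2 - 11x - 26)/(x + 2) = (x - 13)
Now substitute x = -2:
= (-2) - (13) = -15

-15


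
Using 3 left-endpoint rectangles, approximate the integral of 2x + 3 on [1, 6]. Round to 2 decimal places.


Left Riemann sum uses left endpoints of each subinterval.
Interval: [1, 6], n = 3
dx = (6 - 1) / 3 = 5/3
Left endpoints: [1, 8/3, 13/3]
f values: [5, 25/3, 35/3]
Sum = dx * (sum of f values)
= 5/3 * 25
= 125/3 ≈ 41.67

41.67


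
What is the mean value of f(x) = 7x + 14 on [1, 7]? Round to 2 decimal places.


Average value = 1/(b-a) * integral from a to b of f(x) dx
First compute the integral of 7x + 14:
F(x) = (7/2)x^2 + 14x
F(7) = 7/2 * 49 + 14 * 7 = 539/2
F(1) = 7/2 * 1 + 14 * 1 = 35/2
Integral = 539/2 - 35/2 = 252
Average = 252 / (7 - 1) = 252 / 6
= 42 = 42.00

42.00


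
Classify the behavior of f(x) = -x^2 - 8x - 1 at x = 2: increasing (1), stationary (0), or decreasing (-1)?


Compute f'(x) to determine behavior:
f'(x) = -2x - 8
f'(2) = -2 * 2 - 8
= -4 - 8
= -12
Since f'(2) < 0, the function is decreasing (-1)

-1


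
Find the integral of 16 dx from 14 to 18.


The integral of a constant k over [a, b] equals k * (b - a).
integral from 14 to 18 of 16 dx
= 16 * (18 - 14)
= 16 * 4
= 64

64


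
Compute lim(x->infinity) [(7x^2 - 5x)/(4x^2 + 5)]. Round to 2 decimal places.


For limits at infinity with equal-degree polynomials,
we compare leading coefficients.
Numerator leading term: 7x^2
Denominator leading term: 4x^2
Divide both by x^2:
lim = (7 - 5/x) / (4 + 5/x^2)
As x -> infinity, the 1/x and 1/x^2 terms vanish:
= 7/4 = 1.75

1.75


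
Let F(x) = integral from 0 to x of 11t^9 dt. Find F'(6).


By the Fundamental Theorem of Calculus (Part 1):
If F(x) = integral from 0 to x of f(t) dt, then F'(x) = f(x)
Here f(t) = 11t^9
So F'(x) = 11x^9
Evaluate at x = 6:
F'(6) = 11 * 6^9
= 11 * 10077696
= 110854656

110854656


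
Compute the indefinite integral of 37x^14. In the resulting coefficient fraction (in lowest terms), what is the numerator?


Apply the power rule for integration:
integral of ax^n dx = a/(n+1) * x^(n+1) + C
integral of 37x^14 dx
= 37/15 * x^15 + C
The coefficient in lowest terms is 37/15, and its numerator is 37

37


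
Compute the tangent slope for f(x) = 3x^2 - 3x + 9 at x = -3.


The slope of the tangent line equals f'(x) at the point.
f(x) = 3x^2 - 3x + 9
f'(x) = 6x - 3
At x = -3:
f'(-3) = 6 * (-3) - 3
= -18 - 3
= -21

-21


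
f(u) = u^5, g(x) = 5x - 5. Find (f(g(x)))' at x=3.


Using the chain rule: (f(g(x)))' = f'(g(x)) * g'(x)
First, find g(3):
g(3) = 5 * 3 - 5 = 10
Next, f'(u) = 5u^4
And g'(x) = 5
So f'(g(3)) * g'(3)
= 5 * 10^4 * 5
= 5 * 10000 * 5
= 250000

250000


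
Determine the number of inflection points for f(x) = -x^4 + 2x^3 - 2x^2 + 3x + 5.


Inflection points occur where f''(x) = 0 and concavity changes.
f(x) = -x^4 + 2x^3 - 2x^2 + 3x + 5
f'(x) = -4x^3 + 6x^2 - 4x + 3
f''(x) = -12x^2 + 12x - 4
This is a quadratic in x. Use the discriminant to count real roots.
Discriminant = (12)^2 - 4 * (-12) * (-4)
= 144 - 192
= -48
Since discriminant < 0, f''(x) = 0 has no real solutions.
Number of inflection points: 0

0


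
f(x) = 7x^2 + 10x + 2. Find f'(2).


Differentiate term by term using power and sum rules:
f(x) = 7x^2 + 10x + 2
f'(x) = 14x + 10
Substitute x = 2:
f'(2) = 14 * 2 + 10
= 28 + 10
= 38

38


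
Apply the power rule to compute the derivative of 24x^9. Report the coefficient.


We apply the power rule: d/dx [ax^n] = a*n * x^(n-1)
d/dx [24x^9]
= 24 * 9 * x^(9-1)
= 216x^8
The coefficient is 216

216


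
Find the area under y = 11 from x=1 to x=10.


The area under a constant function y = 11 is a rectangle.
Width = 10 - 1 = 9
Height = 11
Area = width * height
= 9 * 11
= 99

99


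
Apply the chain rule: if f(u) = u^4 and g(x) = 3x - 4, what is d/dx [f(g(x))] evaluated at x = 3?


Using the chain rule: (f(g(x)))' = f'(g(x)) * g'(x)
First, find g(3):
g(3) = 3 * 3 - 4 = 5
Next, f'(u) = 4u^3
And g'(x) = 3
So f'(g(3)) * g'(3)
= 4 * 5^3 * 3
= 4 * 125 * 3
= 1500

1500


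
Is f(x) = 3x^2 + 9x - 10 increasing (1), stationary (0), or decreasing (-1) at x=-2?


Compute f'(x) to determine behavior:
f'(x) = 6x + 9
f'(-2) = 6 * (-2) + 9
= -12 + 9
= -3
Since f'(-2) < 0, the function is decreasing (-1)

-1


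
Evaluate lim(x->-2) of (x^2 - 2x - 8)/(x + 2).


Direct substitution gives 0/0, so we factor the numerator.
Factor: (x^2 - 2x - 8) = (x + 2)(x - 4)
Cancel the common factor (x + 2):
(x^2 - 2x - 8)/(x + 2) = (x - 4)
Now substitute x = -2:
= (-2) - (4) = -6

-6


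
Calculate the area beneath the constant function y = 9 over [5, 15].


The area under a constant function y = 9 is a rectangle.
Width = 15 - 5 = 10
Height = 9
Area = width * height
= 10 * 9
= 90

90


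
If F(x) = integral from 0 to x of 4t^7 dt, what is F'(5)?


By the Fundamental Theorem of Calculus (Part 1):
If F(x) = integral from 0 to x of f(t) dt, then F'(x) = f(x)
Here f(t) = 4t^7
So F'(x) = 4x^7
Evaluate at x = 5:
F'(5) = 4 * 5^7
= 4 * 78125
= 312500

312500


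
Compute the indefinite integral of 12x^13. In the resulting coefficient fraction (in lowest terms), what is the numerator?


Apply the power rule for integration:
integral of ax^n dx = a/(n+1) * x^(n+1) + C
integral of 12x^13 dx
= 12/14 * x^14 + C
= 6/7 * x^14 + C
The coefficient in lowest terms is 6/7, and its numerator is 6

6


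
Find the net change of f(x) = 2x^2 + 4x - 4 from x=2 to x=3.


Net change = f(b) - f(a)
f(x) = 2x^2 + 4x - 4
Compute f(3):
f(3) = 2 * 3^2 + 4 * 3 - 4
= 18 + 12 - 4
= 26
Compute f(2):
f(2) = 2 * 2^2 + 4 * 2 - 4
= 8 + 8 - 4
= 12
Net change = 26 - 12 = 14

14


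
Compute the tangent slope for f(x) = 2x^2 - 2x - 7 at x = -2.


The slope of the tangent line equals f'(x) at the point.
f(x) = 2x^2 - 2x - 7
f'(x) = 4x - 2
At x = -2:
f'(-2) = 4 * (-2) - 2
= -8 - 2
= -10

-10


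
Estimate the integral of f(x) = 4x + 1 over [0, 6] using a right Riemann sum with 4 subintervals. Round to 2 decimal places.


Right Riemann sum uses right endpoints of each subinterval.
Interval: [0, 6], n = 4
dx = (6 - 0) / 4 = 3/2
Right endpoints: [3/2, 3, 9/2, 6]
f values: [7, 13, 19, 25]
Sum = dx * (sum of f values)
= 3/2 * 64
= 96 = 96.00

96.00


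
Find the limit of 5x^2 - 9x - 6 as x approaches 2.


Since polynomials are continuous, we use direct substitution.
lim(x->2) of 5x^2 - 9x - 6
= 5 * 2^2 - 9 * 2 - 6
= 20 - 18 - 6
= -4

-4


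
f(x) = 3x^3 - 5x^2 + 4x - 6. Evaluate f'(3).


Differentiate f(x) = 3x^3 - 5x^2 + 4x - 6 term by term:
f'(x) = 9x^2 - 10x + 4
Substitute x = 3:
f'(3) = 9 * 3^2 - 10 * 3 + 4
= 81 - 30 + 4
= 55

55


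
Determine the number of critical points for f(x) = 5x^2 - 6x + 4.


Find where f'(x) = 0:
f'(x) = 10x - 6
Set f'(x) = 0:
10x - 6 = 0
x = 6 / 10 = 3/5
This is a linear equation in x, so there is exactly one solution.
Number of critical points: 1

1


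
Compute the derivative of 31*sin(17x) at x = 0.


Apply the chain rule to differentiate 31*sin(17x):
d/dx [31*sin(17x)]
= 31 * cos(17x) * d/dx(17x)
= 31 * 17 * cos(17x)
= 527 * cos(17x)
Evaluate at x = 0:
= 527 * cos(0)
= 527 * 1
= 527

527


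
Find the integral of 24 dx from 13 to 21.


The integral of a constant k over [a, b] equals k * (b - a).
integral from 13 to 21 of 24 dx
= 24 * (21 - 13)
= 24 * 8
= 192

192


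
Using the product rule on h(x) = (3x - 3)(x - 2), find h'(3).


Let u(x) = 3x - 3 and v(x) = x - 2
u'(x) = 3
v'(x) = 1
Product rule: h'(x) = u'(x)*v(x) + u(x)*v'(x)
= 3 * (x - 2) + (3x - 3) * 1
At x = 3:
u(3) = 3 * 3 - 3 = 6
v(3) = 1 * 3 - 2 = 1
h'(3) = 3 * 1 + 6 * 1
= 3 + 6
= 9

9


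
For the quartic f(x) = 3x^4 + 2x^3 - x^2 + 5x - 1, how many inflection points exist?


Inflection points occur where f''(x) = 0 and concavity changes.
f(x) = 3x^4 + 2x^3 - x^2 + 5x - 1
f'(x) = 12x^3 + 6x^2 - 2x + 5
f''(x) = 36x^2 + 12x - 2
This is a quadratic in x. Use the discriminant to count real roots.
Discriminant = (12)^2 - 4 * 36 * (-2)
= 144 - (-288)
= 432
Since discriminant > 0, f''(x) = 0 has 2 distinct real solutions.
A quadratic with two distinct real roots changes sign at each root, so concavity changes at both.
Number of inflection points: 2

2


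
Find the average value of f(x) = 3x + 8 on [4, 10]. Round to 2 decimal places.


Average value = 1/(b-a) * integral from a to b of f(x) dx
First compute the integral of 3x + 8:
F(x) = (3/2)x^2 + 8x
F(10) = 3/2 * 100 + 8 * 10 = 230
F(4) = 3/2 * 16 + 8 * 4 = 56
Integral = 230 - 56 = 174
Average = 174 / (10 - 4) = 174 / 6
= 29 = 29.00

29.00


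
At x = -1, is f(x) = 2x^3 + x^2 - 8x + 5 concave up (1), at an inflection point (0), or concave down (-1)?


Concavity is determined by the sign of f''(x).
f(x) = 2x^3 + x^2 - 8x + 5
f'(x) = 6x^2 + 2x - 8
f''(x) = 12x + 2
f''(-1) = 12 * (-1) + 2
= -12 + 2
= -10
Since f''(-1) < 0, the function is concave down (-1)

-1


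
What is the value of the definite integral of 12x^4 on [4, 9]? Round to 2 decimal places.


Find the antiderivative of 12x^4:
F(x) = 12/5 * x^5
Apply the Fundamental Theorem of Calculus:
F(9) - F(4)
= 12/5 * 9^5 - 12/5 * 4^5
= 12/5 * (59049 - 1024)
= 12/5 * 58025
= 139260 = 139260.00

139260.00


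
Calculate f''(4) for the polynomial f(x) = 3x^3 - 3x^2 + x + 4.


First derivative:
f'(x) = 9x^2 - 6x + 1
Second derivative:
f''(x) = 18x - 6
Substitute x = 4:
f''(4) = 18 * 4 - 6
= 72 - 6
= 66

66


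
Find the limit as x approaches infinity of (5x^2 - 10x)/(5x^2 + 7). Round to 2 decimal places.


For limits at infinity with equal-degree polynomials,
we compare leading coefficients.
Numerator leading term: 5x^2
Denominator leading term: 5x^2
Divide both by x^2:
lim = (5 - 10/x) / (5 + 7/x^2)
As x -> infinity, the 1/x and 1/x^2 terms vanish:
= 5/5 = 1 = 1.00

1.00


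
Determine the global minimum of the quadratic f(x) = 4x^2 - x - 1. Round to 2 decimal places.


For a quadratic f(x) = ax^2 + bx + c with a > 0, the minimum is at the vertex.
Vertex x-coordinate: x = -b/(2a)
x = -(-1) / (2 * 4)
x = 1/8
Substitute back to find the minimum value:
f(1/8) = 4 * (1/8)^2 - 1 * (1/8) - 1
= 1/16 - 1/8 - 1
= -17/16 ≈ -1.06

-1.06


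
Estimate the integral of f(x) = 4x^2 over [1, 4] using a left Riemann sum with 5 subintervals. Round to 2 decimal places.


Left Riemann sum uses left endpoints of each subinterval.
Interval: [1, 4], n = 5
dx = (4 - 1) / 5 = 3/5
Left endpoints: [1, 8/5, 11/5, 14/5, 17/5]
f values: [4, 256/25, 484/25, 784/25, 1156/25]
Sum = dx * (sum of f values)
= 3/5 * 556/5
= 1668/25 = 66.72

66.72


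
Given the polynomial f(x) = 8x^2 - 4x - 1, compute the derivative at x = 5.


Differentiate term by term using power and sum rules:
f(x) = 8x^2 - 4x - 1
f'(x) = 16x - 4
Substitute x = 5:
f'(5) = 16 * 5 - 4
= 80 - 4
= 76

76


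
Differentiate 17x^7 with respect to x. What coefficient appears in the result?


We apply the power rule: d/dx [ax^n] = a*n * x^(n-1)
d/dx [17x^7]
= 17 * 7 * x^(7-1)
= 119x^6
The coefficient is 119

119


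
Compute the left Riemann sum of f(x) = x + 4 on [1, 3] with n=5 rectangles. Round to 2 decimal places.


Left Riemann sum uses left endpoints of each subinterval.
Interval: [1, 3], n = 5
dx = (3 - 1) / 5 = 2/5
Left endpoints: [1, 7/5, 9/5, 11/5, 13/5]
f values: [5, 27/5, 29/5, 31/5, 33/5]
Sum = dx * (sum of f values)
= 2/5 * 29
= 58/5 = 11.60

11.60


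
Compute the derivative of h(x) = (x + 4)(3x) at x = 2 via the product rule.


Let u(x) = x + 4 and v(x) = 3x
u'(x) = 1
v'(x) = 3
Product rule: h'(x) = u'(x)*v(x) + u(x)*v'(x)
= 1 * (3x) + (x + 4) * 3
At x = 2:
u(2) = 1 * 2 + 4 = 6
v(2) = 3 * 2 + 0 = 6
h'(2) = 1 * 6 + 6 * 3
= 6 + 18
= 24

24


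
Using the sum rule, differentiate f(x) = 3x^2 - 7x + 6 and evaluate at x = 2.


Differentiate term by term using power and sum rules:
f(x) = 3x^2 - 7x + 6
f'(x) = 6x - 7
Substitute x = 2:
f'(2) = 6 * 2 - 7
= 12 - 7
= 5

5


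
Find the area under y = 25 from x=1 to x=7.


The area under a constant function y = 25 is a rectangle.
Width = 7 - 1 = 6
Height = 25
Area = width * height
= 6 * 25
= 150

150


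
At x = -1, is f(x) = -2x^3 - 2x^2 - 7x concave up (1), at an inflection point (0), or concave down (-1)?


Concavity is determined by the sign of f''(x).
f(x) = -2x^3 - 2x^2 - 7x
f'(x) = -6x^2 - 4x - 7
f''(x) = -12x - 4
f''(-1) = -12 * (-1) - 4
= 12 - 4
= 8
Since f''(-1) > 0, the function is concave up (1)

1


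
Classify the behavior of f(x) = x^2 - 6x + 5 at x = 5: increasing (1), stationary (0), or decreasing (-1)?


Compute f'(x) to determine behavior:
f'(x) = 2x - 6
f'(5) = 2 * 5 - 6
= 10 - 6
= 4
Since f'(5) > 0, the function is increasing (1)

1


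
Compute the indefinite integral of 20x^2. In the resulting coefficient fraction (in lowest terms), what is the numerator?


Apply the power rule for integration:
integral of ax^n dx = a/(n+1) * x^(n+1) + C
integral of 20x^2 dx
= 20/3 * x^3 + C
The coefficient in lowest terms is 20/3, and its numerator is 20

20


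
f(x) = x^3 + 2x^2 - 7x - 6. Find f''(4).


First derivative:
f'(x) = 3x^2 + 4x - 7
Second derivative:
f''(x) = 6x + 4
Substitute x = 4:
f''(4) = 6 * 4 + 4
= 24 + 4
= 28

28


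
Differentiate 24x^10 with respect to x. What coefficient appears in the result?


We apply the power rule: d/dx [ax^n] = a*n * x^(n-1)
d/dx [24x^10]
= 24 * 10 * x^(10-1)
= 240x^9
The coefficient is 240

240


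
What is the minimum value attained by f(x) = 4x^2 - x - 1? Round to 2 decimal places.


For a quadratic f(x) = ax^2 + bx + c with a > 0, the minimum is at the vertex.
Vertex x-coordinate: x = -b/(2a)
x = -(-1) / (2 * 4)
x = 1/8
Substitute back to find the minimum value:
f(1/8) = 4 * (1/8)^2 - 1 * (1/8) - 1
= 1/16 - 1/8 - 1
= -17/16 ≈ -1.06

-1.06


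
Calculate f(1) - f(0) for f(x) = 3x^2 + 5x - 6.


Net change = f(b) - f(a)
f(x) = 3x^2 + 5x - 6
Compute f(1):
f(1) = 3 * 1^2 + 5 * 1 - 6
= 3 + 5 - 6
= 2
Compute f(0):
f(0) = 3 * 0^2 + 5 * 0 - 6
= 0 + 0 - 6
= -6
Net change = 2 - (-6) = 8

8


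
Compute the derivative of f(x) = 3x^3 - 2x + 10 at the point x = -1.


Differentiate f(x) = 3x^3 - 2x + 10 term by term:
f'(x) = 9x^2 - 2
Substitute x = -1:
f'(-1) = 9 * (-1)^2 + 0 * (-1) - 2
= 9 + 0 - 2
= 7

7


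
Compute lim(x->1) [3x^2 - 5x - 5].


Since polynomials are continuous, we use direct substitution.
lim(x->1) of 3x^2 - 5x - 5
= 3 * 1^2 - 5 * 1 - 5
= 3 - 5 - 5
= -7

-7


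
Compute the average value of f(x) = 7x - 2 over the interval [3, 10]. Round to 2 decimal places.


Average value = 1/(b-a) * integral from a to b of f(x) dx
First compute the integral of 7x - 2:
F(x) = (7/2)x^2 - 2x
F(10) = 7/2 * 100 - 2 * 10 = 330
F(3) = 7/2 * 9 - 2 * 3 = 51/2
Integral = 330 - 51/2 = 609/2
Average = (609/2) / (10 - 3) = (609/2) / 7
= 87/2 = 43.50

43.50


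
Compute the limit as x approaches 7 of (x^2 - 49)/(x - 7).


Direct substitution gives 0/0, so we factor the numerator.
Factor: (x^2 - 49) = (x - 7)(x + 7)
Cancel the common factor (x - 7):
(x^2 - 49)/(x - 7) = (x + 7)
Now substitute x = 7:
= (7 + 7) = 14

14


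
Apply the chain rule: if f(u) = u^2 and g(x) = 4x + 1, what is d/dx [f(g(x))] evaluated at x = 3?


Using the chain rule: (f(g(x)))' = f'(g(x)) * g'(x)
First, find g(3):
g(3) = 4 * 3 + 1 = 13
Next, f'(u) = 2u
And g'(x) = 4
So f'(g(3)) * g'(3)
= 2 * 13 * 4
= 104

104


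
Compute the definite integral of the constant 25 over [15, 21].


The integral of a constant k over [a, b] equals k * (b - a).
integral from 15 to 21 of 25 dx
= 25 * (21 - 15)
= 25 * 6
= 150

150


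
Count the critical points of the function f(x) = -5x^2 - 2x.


Find where f'(x) = 0:
f'(x) = -10x - 2
Set f'(x) = 0:
-10x - 2 = 0
x = 2 / (-10) = -1/5
This is a linear equation in x, so there is exactly one solution.
Number of critical points: 1

1


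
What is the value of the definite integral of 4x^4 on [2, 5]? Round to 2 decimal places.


Find the antiderivative of 4x^4:
F(x) = 4/5 * x^5
Apply the Fundamental Theorem of Calculus:
F(5) - F(2)
= 4/5 * 5^5 - 4/5 * 2^5
= 4/5 * (3125 - 32)
= 4/5 * 3093
= 12372/5 = 2474.40

2474.40


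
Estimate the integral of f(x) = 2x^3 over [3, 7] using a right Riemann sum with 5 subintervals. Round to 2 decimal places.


Right Riemann sum uses right endpoints of each subinterval.
Interval: [3, 7], n = 5
dx = (7 - 3) / 5 = 4/5
Right endpoints: [19/5, 23/5, 27/5, 31/5, 7]
f values: [13718/125, 24334/125, 39366/125, 59582/125, 686]
Sum = dx * (sum of f values)
= 4/5 * 1782
= 7128/5 = 1425.60

1425.60


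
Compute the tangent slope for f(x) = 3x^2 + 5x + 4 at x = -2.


The slope of the tangent line equals f'(x) at the point.
f(x) = 3x^2 + 5x + 4
f'(x) = 6x + 5
At x = -2:
f'(-2) = 6 * (-2) + 5
= -12 + 5
= -7

-7


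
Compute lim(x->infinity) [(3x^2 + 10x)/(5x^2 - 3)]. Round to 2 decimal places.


For limits at infinity with equal-degree polynomials,
we compare leading coefficients.
Numerator leading term: 3x^2
Denominator leading term: 5x^2
Divide both by x^2:
lim = (3 + 10/x) / (5 - 3/x^2)
As x -> infinity, the 1/x and 1/x^2 terms vanish:
= 3/5 = 0.60

0.60


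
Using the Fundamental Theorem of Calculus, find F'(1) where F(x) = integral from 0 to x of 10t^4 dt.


By the Fundamental Theorem of Calculus (Part 1):
If F(x) = integral from 0 to x of f(t) dt, then F'(x) = f(x)
Here f(t) = 10t^4
So F'(x) = 10x^4
Evaluate at x = 1:
F'(1) = 10 * 1^4
= 10 * 1
= 10

10


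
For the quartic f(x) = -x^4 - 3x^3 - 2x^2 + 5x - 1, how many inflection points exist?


Inflection points occur where f''(x) = 0 and concavity changes.
f(x) = -x^4 - 3x^3 - 2x^2 + 5x - 1
f'(x) = -4x^3 - 9x^2 - 4x + 5
f''(x) = -12x^2 - 18x - 4
This is a quadratic in x. Use the discriminant to count real roots.
Discriminant = (-18)^2 - 4 * (-12) * (-4)
= 324 - 192
= 132
Since discriminant > 0, f''(x) = 0 has 2 distinct real solutions.
A quadratic with two distinct real roots changes sign at each root, so concavity changes at both.
Number of inflection points: 2

2


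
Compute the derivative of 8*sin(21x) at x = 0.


Apply the chain rule to differentiate 8*sin(21x):
d/dx [8*sin(21x)]
= 8 * cos(21x) * d/dx(21x)
= 8 * 21 * cos(21x)
= 168 * cos(21x)
Evaluate at x = 0:
= 168 * cos(0)
= 168 * 1
= 168

168


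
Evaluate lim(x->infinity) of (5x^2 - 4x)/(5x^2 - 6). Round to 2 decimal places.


For limits at infinity with equal-degree polynomials,
we compare leading coefficients.
Numerator leading term: 5x^2
Denominator leading term: 5x^2
Divide both by x^2:
lim = (5 - 4/x) / (5 - 6/x^2)
As x -> infinity, the 1/x and 1/x^2 terms vanish:
= 5/5 = 1 = 1.00

1.00


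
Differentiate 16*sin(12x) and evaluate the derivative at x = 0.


Apply the chain rule to differentiate 16*sin(12x):
d/dx [16*sin(12x)]
= 16 * cos(12x) * d/dx(12x)
= 16 * 12 * cos(12x)
= 192 * cos(12x)
Evaluate at x = 0:
= 192 * cos(0)
= 192 * 1
= 192

192


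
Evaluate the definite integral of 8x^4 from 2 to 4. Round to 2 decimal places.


Find the antiderivative of 8x^4:
F(x) = 8/5 * x^5
Apply the Fundamental Theorem of Calculus:
F(4) - F(2)
= 8/5 * 4^5 - 8/5 * 2^5
= 8/5 * (1024 - 32)
= 8/5 * 992
= 7936/5 = 1587.20

1587.20


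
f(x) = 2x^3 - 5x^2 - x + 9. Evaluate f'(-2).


Differentiate f(x) = 2x^3 - 5x^2 - x + 9 term by term:
f'(x) = 6x^2 - 10x - 1
Substitute x = -2:
f'(-2) = 6 * (-2)^2 - 10 * (-2) - 1
= 24 + 20 - 1
= 43

43


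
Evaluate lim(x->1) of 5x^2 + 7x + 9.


Since polynomials are continuous, we use direct substitution.
lim(x->1) of 5x^2 + 7x + 9
= 5 * 1^2 + 7 * 1 + 9
= 5 + 7 + 9
= 21

21


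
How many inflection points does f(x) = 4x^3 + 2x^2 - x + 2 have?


Inflection points occur where f''(x) = 0 and concavity changes.
f(x) = 4x^3 + 2x^2 - x + 2
f'(x) = 12x^2 + 4x - 1
f''(x) = 24x + 4
Set f''(x) = 0:
24x + 4 = 0
x = -4 / 24 = -1/6
Since f''(x) is linear (degree 1), it changes sign at this point.
Therefore there is exactly 1 inflection point.

1


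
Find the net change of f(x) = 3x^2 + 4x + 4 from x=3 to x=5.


Net change = f(b) - f(a)
f(x) = 3x^2 + 4x + 4
Compute f(5):
f(5) = 3 * 5^2 + 4 * 5 + 4
= 75 + 20 + 4
= 99
Compute f(3):
f(3) = 3 * 3^2 + 4 * 3 + 4
= 27 + 12 + 4
= 43
Net change = 99 - 43 = 56

56


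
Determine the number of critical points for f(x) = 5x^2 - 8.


Find where f'(x) = 0:
f'(x) = 10x
Set f'(x) = 0:
10x = 0
x = 0 / 10 = 0
This is a linear equation in x, so there is exactly one solution.
Number of critical points: 1

1


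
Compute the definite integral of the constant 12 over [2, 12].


The integral of a constant k over [a, b] equals k * (b - a).
integral from 2 to 12 of 12 dx
= 12 * (12 - 2)
= 12 * 10
= 120

120


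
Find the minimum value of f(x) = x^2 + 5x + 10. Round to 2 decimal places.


For a quadratic f(x) = ax^2 + bx + c with a > 0, the minimum is at the vertex.
Vertex x-coordinate: x = -b/(2a)
x = -(5) / (2 * 1)
x = -5/2
Substitute back to find the minimum value:
f(-5/2) = 1 * (-5/2)^2 + 5 * (-5/2) + 10
= 25/4 - 25/2 + 10
= 15/4 = 3.75

3.75


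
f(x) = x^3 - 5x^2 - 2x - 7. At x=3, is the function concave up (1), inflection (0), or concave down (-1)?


Concavity is determined by the sign of f''(x).
f(x) = x^3 - 5x^2 - 2x - 7
f'(x) = 3x^2 - 10x - 2
f''(x) = 6x - 10
f''(3) = 6 * 3 - 10
= 18 - 10
= 8
Since f''(3) > 0, the function is concave up (1)

1


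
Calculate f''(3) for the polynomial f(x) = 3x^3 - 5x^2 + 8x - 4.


First derivative:
f'(x) = 9x^2 - 10x + 8
Second derivative:
f''(x) = 18x - 10
Substitute x = 3:
f''(3) = 18 * 3 - 10
= 54 - 10
= 44

44


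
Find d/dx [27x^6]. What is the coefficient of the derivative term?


We apply the power rule: d/dx [ax^n] = a*n * x^(n-1)
d/dx [27x^6]
= 27 * 6 * x^(6-1)
= 162x^5
The coefficient is 162

162


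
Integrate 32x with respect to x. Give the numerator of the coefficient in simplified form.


Apply the power rule for integration:
integral of ax^n dx = a/(n+1) * x^(n+1) + C
integral of 32x dx
= 32/2 * x^2 + C
= 16 * x^2 + C
The coefficient in lowest terms is 16 = 16/1, so its numerator is 16

16


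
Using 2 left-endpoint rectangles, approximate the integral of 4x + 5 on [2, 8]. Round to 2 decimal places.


Left Riemann sum uses left endpoints of each subinterval.
Interval: [2, 8], n = 2
dx = (8 - 2) / 2 = 3
Left endpoints: [2, 5]
f values: [13, 25]
Sum = dx * (sum of f values)
= 3 * 38
= 114 = 114.00

114.00


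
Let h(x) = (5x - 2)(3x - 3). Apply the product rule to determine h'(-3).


Let u(x) = 5x - 2 and v(x) = 3x - 3
u'(x) = 5
v'(x) = 3
Product rule: h'(x) = u'(x)*v(x) + u(x)*v'(x)
= 5 * (3x - 3) + (5x - 2) * 3
At x = -3:
u(-3) = 5 * (-3) - 2 = -17
v(-3) = 3 * (-3) - 3 = -12
h'(-3) = 5 * (-12) + (-17) * 3
= -60 - 51
= -111

-111


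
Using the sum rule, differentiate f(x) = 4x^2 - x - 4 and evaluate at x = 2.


Differentiate term by term using power and sum rules:
f(x) = 4x^2 - x - 4
f'(x) = 8x - 1
Substitute x = 2:
f'(2) = 8 * 2 - 1
= 16 - 1
= 15

15


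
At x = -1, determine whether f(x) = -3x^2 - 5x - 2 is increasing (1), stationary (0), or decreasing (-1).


Compute f'(x) to determine behavior:
f'(x) = -6x - 5
f'(-1) = -6 * (-1) - 5
= 6 - 5
= 1
Since f'(-1) > 0, the function is increasing (1)

1


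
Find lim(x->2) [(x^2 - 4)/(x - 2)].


Direct substitution gives 0/0, so we factor the numerator.
Factor: (x^2 - 4) = (x - 2)(x + 2)
Cancel the common factor (x - 2):
(x^2 - 4)/(x - 2) = (x + 2)
Now substitute x = 2:
= (2 + 2) = 4

4


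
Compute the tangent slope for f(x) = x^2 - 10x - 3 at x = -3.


The slope of the tangent line equals f'(x) at the point.
f(x) = x^2 - 10x - 3
f'(x) = 2x - 10
At x = -3:
f'(-3) = 2 * (-3) - 10
= -6 - 10
= -16

-16


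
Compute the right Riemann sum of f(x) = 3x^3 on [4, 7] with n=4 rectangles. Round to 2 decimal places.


Right Riemann sum uses right endpoints of each subinterval.
Interval: [4, 7], n = 4
dx = (7 - 4) / 4 = 3/4
Right endpoints: [19/4, 11/2, 25/4, 7]
f values: [20577/64, 3993/8, 46875/64, 1029]
Sum = dx * (sum of f values)
= 3/4 * 41313/16
= 123939/64 ≈ 1936.55

1936.55


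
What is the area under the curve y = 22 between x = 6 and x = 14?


The area under a constant function y = 22 is a rectangle.
Width = 14 - 6 = 8
Height = 22
Area = width * height
= 8 * 22
= 176

176


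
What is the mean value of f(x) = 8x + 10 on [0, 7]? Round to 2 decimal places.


Average value = 1/(b-a) * integral from a to b of f(x) dx
First compute the integral of 8x + 10:
F(x) = 4x^2 + 10x
F(7) = 4 * 49 + 10 * 7 = 266
F(0) = 4 * 0 + 10 * 0 = 0
Integral = 266 - 0 = 266
Average = 266 / (7 - 0) = 266 / 7
= 38 = 38.00

38.00


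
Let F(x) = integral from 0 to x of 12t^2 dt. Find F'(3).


By the Fundamental Theorem of Calculus (Part 1):
If F(x) = integral from 0 to x of f(t) dt, then F'(x) = f(x)
Here f(t) = 12t^2
So F'(x) = 12x^2
Evaluate at x = 3:
F'(3) = 12 * 3^2
= 12 * 9
= 108

108


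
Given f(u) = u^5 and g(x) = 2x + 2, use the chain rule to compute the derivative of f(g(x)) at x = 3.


Using the chain rule: (f(g(x)))' = f'(g(x)) * g'(x)
First, find g(3):
g(3) = 2 * 3 + 2 = 8
Next, f'(u) = 5u^4
And g'(x) = 2
So f'(g(3)) * g'(3)
= 5 * 8^4 * 2
= 5 * 4096 * 2
= 40960

40960


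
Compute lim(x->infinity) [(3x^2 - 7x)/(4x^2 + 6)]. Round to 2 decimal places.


For limits at infinity with equal-degree polynomials,
we compare leading coefficients.
Numerator leading term: 3x^2
Denominator leading term: 4x^2
Divide both by x^2:
lim = (3 - 7/x) / (4 + 6/x^2)
As x -> infinity, the 1/x and 1/x^2 terms vanish:
= 3/4 = 0.75

0.75


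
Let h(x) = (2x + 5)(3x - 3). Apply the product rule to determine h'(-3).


Let u(x) = 2x + 5 and v(x) = 3x - 3
u'(x) = 2
v'(x) = 3
Product rule: h'(x) = u'(x)*v(x) + u(x)*v'(x)
= 2 * (3x - 3) + (2x + 5) * 3
At x = -3:
u(-3) = 2 * (-3) + 5 = -1
v(-3) = 3 * (-3) - 3 = -12
h'(-3) = 2 * (-12) + (-1) * 3
= -24 - 3
= -27

-27


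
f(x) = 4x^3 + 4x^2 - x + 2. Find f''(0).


First derivative:
f'(x) = 12x^2 + 8x - 1
Second derivative:
f''(x) = 24x + 8
Substitute x = 0:
f''(0) = 24 * 0 + 8
= 0 + 8
= 8

8


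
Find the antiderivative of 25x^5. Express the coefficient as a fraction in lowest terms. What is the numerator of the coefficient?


Apply the power rule for integration:
integral of ax^n dx = a/(n+1) * x^(n+1) + C
integral of 25x^5 dx
= 25/6 * x^6 + C
The coefficient in lowest terms is 25/6, and its numerator is 25

25


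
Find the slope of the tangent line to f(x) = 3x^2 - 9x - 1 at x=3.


The slope of the tangent line equals f'(x) at the point.
f(x) = 3x^2 - 9x - 1
f'(x) = 6x - 9
At x = 3:
f'(3) = 6 * 3 - 9
= 18 - 9
= 9

9


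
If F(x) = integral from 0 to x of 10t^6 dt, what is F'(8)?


By the Fundamental Theorem of Calculus (Part 1):
If F(x) = integral from 0 to x of f(t) dt, then F'(x) = f(x)
Here f(t) = 10t^6
So F'(x) = 10x^6
Evaluate at x = 8:
F'(8) = 10 * 8^6
= 10 * 262144
= 2621440

2621440


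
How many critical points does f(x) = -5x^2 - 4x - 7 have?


Find where f'(x) = 0:
f'(x) = -10x - 4
Set f'(x) = 0:
-10x - 4 = 0
x = 4 / (-10) = -2/5
This is a linear equation in x, so there is exactly one solution.
Number of critical points: 1

1


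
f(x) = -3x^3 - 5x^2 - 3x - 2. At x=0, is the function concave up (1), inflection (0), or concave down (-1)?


Concavity is determined by the sign of f''(x).
f(x) = -3x^3 - 5x^2 - 3x - 2
f'(x) = -9x^2 - 10x - 3
f''(x) = -18x - 10
f''(0) = -18 * 0 - 10
= 0 - 10
= -10
Since f''(0) < 0, the function is concave down (-1)

-1


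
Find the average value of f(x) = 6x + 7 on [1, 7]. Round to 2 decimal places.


Average value = 1/(b-a) * integral from a to b of f(x) dx
First compute the integral of 6x + 7:
F(x) = 3x^2 + 7x
F(7) = 3 * 49 + 7 * 7 = 196
F(1) = 3 * 1 + 7 * 1 = 10
Integral = 196 - 10 = 186
Average = 186 / (7 - 1) = 186 / 6
= 31 = 31.00

31.00


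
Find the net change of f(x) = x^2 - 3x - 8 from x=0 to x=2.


Net change = f(b) - f(a)
f(x) = x^2 - 3x - 8
Compute f(2):
f(2) = 1 * 2^2 - 3 * 2 - 8
= 4 - 6 - 8
= -10
Compute f(0):
f(0) = 1 * 0^2 - 3 * 0 - 8
= 0 + 0 - 8
= -8
Net change = -10 - (-8) = -2

-2


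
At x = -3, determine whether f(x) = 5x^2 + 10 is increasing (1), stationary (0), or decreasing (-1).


Compute f'(x) to determine behavior:
f'(x) = 10x
f'(-3) = 10 * (-3) + 0
= -30 + 0
= -30
Since f'(-3) < 0, the function is decreasing (-1)

-1


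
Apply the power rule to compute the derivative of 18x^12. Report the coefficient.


We apply the power rule: d/dx [ax^n] = a*n * x^(n-1)
d/dx [18x^12]
= 18 * 12 * x^(12-1)
= 216x^11
The coefficient is 216

216


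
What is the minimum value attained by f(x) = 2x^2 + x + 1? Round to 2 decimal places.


For a quadratic f(x) = ax^2 + bx + c with a > 0, the minimum is at the vertex.
Vertex x-coordinate: x = -b/(2a)
x = -(1) / (2 * 2)
x = -1/4
Substitute back to find the minimum value:
f(-1/4) = 2 * (-1/4)^2 + 1 * (-1/4) + 1
= 1/8 - 1/4 + 1
= 7/8 ≈ 0.88

0.88


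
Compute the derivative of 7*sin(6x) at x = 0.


Apply the chain rule to differentiate 7*sin(6x):
d/dx [7*sin(6x)]
= 7 * cos(6x) * d/dx(6x)
= 7 * 6 * cos(6x)
= 42 * cos(6x)
Evaluate at x = 0:
= 42 * cos(0)
= 42 * 1
= 42

42


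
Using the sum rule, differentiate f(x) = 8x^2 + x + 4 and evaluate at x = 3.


Differentiate term by term using power and sum rules:
f(x) = 8x^2 + x + 4
f'(x) = 16x + 1
Substitute x = 3:
f'(3) = 16 * 3 + 1
= 48 + 1
= 49

49


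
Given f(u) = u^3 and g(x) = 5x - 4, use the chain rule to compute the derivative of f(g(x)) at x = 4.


Using the chain rule: (f(g(x)))' = f'(g(x)) * g'(x)
First, find g(4):
g(4) = 5 * 4 - 4 = 16
Next, f'(u) = 3u^2
And g'(x) = 5
So f'(g(4)) * g'(4)
= 3 * 16^2 * 5
= 3 * 256 * 5
= 3840

3840


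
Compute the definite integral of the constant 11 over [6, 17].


The integral of a constant k over [a, b] equals k * (b - a).
integral from 6 to 17 of 11 dx
= 11 * (17 - 6)
= 11 * 11
= 121

121


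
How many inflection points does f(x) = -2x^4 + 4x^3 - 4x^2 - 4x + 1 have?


Inflection points occur where f''(x) = 0 and concavity changes.
f(x) = -2x^4 + 4x^3 - 4x^2 - 4x + 1
f'(x) = -8x^3 + 12x^2 - 8x - 4
f''(x) = -24x^2 + 24x - 8
This is a quadratic in x. Use the discriminant to count real roots.
Discriminant = (24)^2 - 4 * (-24) * (-8)
= 576 - 768
= -192
Since discriminant < 0, f''(x) = 0 has no real solutions.
Number of inflection points: 0

0


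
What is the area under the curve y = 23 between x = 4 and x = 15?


The area under a constant function y = 23 is a rectangle.
Width = 15 - 4 = 11
Height = 23
Area = width * height
= 11 * 23
= 253

253


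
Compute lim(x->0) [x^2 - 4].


Since polynomials are continuous, we use direct substitution.
lim(x->0) of x^2 - 4
= 1 * 0^2 + 0 * 0 - 4
= 0 + 0 - 4
= -4

-4


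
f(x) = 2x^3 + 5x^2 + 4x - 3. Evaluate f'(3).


Differentiate f(x) = 2x^3 + 5x^2 + 4x - 3 term by term:
f'(x) = 6x^2 + 10x + 4
Substitute x = 3:
f'(3) = 6 * 3^2 + 10 * 3 + 4
= 54 + 30 + 4
= 88

88


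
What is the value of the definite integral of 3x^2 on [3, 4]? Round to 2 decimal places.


Find the antiderivative of 3x^2:
F(x) = 3/3 * x^3
Apply the Fundamental Theorem of Calculus:
F(4) - F(3)
= 3/3 * 4^3 - 3/3 * 3^3
= 3/3 * (64 - 27)
= 3/3 * 37
= 37 = 37.00

37.00


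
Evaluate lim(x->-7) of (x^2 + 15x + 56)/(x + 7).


Direct substitution gives 0/0, so we factor the numerator.
Factor: (x^2 + 15x + 56) = (x + 7)(x + 8)
Cancel the common factor (x + 7):
(x^2 + 15x + 56)/(x + 7) = (x + 8)
Now substitute x = -7:
= (-7) - (-8) = 1

1


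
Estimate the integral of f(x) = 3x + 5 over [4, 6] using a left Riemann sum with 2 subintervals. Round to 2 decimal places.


Left Riemann sum uses left endpoints of each subinterval.
Interval: [4, 6], n = 2
dx = (6 - 4) / 2 = 1
Left endpoints: [4, 5]
f values: [17, 20]
Sum = dx * (sum of f values)
= 1 * 37
= 37 = 37.00

37.00


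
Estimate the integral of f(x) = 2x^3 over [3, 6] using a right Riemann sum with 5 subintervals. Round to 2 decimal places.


Right Riemann sum uses right endpoints of each subinterval.
Interval: [3, 6], n = 5
dx = (6 - 3) / 5 = 3/5
Right endpoints: [18/5, 21/5, 24/5, 27/5, 6]
f values: [11664/125, 18522/125, 27648/125, 39366/125, 432]
Sum = dx * (sum of f values)
= 3/5 * 6048/5
= 18144/25 = 725.76

725.76


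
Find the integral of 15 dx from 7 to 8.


The integral of a constant k over [a, b] equals k * (b - a).
integral from 7 to 8 of 15 dx
= 15 * (8 - 7)
= 15 * 1
= 15

15


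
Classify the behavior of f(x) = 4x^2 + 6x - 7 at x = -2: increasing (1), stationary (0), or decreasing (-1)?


Compute f'(x) to determine behavior:
f'(x) = 8x + 6
f'(-2) = 8 * (-2) + 6
= -16 + 6
= -10
Since f'(-2) < 0, the function is decreasing (-1)

-1


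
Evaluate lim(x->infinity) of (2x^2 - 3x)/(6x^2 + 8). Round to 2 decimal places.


For limits at infinity with equal-degree polynomials,
we compare leading coefficients.
Numerator leading term: 2x^2
Denominator leading term: 6x^2
Divide both by x^2:
lim = (2 - 3/x) / (6 + 8/x^2)
As x -> infinity, the 1/x and 1/x^2 terms vanish:
= 2/6 = 1/3 ≈ 0.33

0.33


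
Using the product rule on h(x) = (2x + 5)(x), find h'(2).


Let u(x) = 2x + 5 and v(x) = x
u'(x) = 2
v'(x) = 1
Product rule: h'(x) = u'(x)*v(x) + u(x)*v'(x)
= 2 * (x) + (2x + 5) * 1
At x = 2:
u(2) = 2 * 2 + 5 = 9
v(2) = 1 * 2 + 0 = 2
h'(2) = 2 * 2 + 9 * 1
= 4 + 9
= 13

13


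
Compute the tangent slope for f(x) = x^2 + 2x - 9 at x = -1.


The slope of the tangent line equals f'(x) at the point.
f(x) = x^2 + 2x - 9
f'(x) = 2x + 2
At x = -1:
f'(-1) = 2 * (-1) + 2
= -2 + 2
= 0

0


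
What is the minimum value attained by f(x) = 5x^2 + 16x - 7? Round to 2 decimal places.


For a quadratic f(x) = ax^2 + bx + c with a > 0, the minimum is at the vertex.
Vertex x-coordinate: x = -b/(2a)
x = -(16) / (2 * 5)
x = -16/10 = -8/5
Substitute back to find the minimum value:
f(-8/5) = 5 * (-8/5)^2 + 16 * (-8/5) - 7
= 64/5 - 128/5 - 7
= -99/5 = -19.80

-19.80


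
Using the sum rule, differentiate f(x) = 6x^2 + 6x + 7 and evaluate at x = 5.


Differentiate term by term using power and sum rules:
f(x) = 6x^2 + 6x + 7
f'(x) = 12x + 6
Substitute x = 5:
f'(5) = 12 * 5 + 6
= 60 + 6
= 66

66


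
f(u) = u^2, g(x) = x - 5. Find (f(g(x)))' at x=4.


Using the chain rule: (f(g(x)))' = f'(g(x)) * g'(x)
First, find g(4):
g(4) = 1 * 4 - 5 = -1
Next, f'(u) = 2u
And g'(x) = 1
So f'(g(4)) * g'(4)
= 2 * (-1) * 1
= -2

-2


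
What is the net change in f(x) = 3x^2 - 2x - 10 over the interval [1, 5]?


Net change = f(b) - f(a)
f(x) = 3x^2 - 2x - 10
Compute f(5):
f(5) = 3 * 5^2 - 2 * 5 - 10
= 75 - 10 - 10
= 55
Compute f(1):
f(1) = 3 * 1^2 - 2 * 1 - 10
= 3 - 2 - 10
= -9
Net change = 55 - (-9) = 64

64


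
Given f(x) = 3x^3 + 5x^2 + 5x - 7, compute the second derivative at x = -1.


First derivative:
f'(x) = 9x^2 + 10x + 5
Second derivative:
f''(x) = 18x + 10
Substitute x = -1:
f''(-1) = 18 * (-1) + 10
= -18 + 10
= -8

-8


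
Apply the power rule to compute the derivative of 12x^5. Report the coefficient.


We apply the power rule: d/dx [ax^n] = a*n * x^(n-1)
d/dx [12x^5]
= 12 * 5 * x^(5-1)
= 60x^4
The coefficient is 60

60


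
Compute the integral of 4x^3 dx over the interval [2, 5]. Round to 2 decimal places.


Find the antiderivative of 4x^3:
F(x) = 4/4 * x^4
Apply the Fundamental Theorem of Calculus:
F(5) - F(2)
= 4/4 * 5^4 - 4/4 * 2^4
= 4/4 * (625 - 16)
= 4/4 * 609
= 609 = 609.00

609.00


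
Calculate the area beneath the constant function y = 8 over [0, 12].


The area under a constant function y = 8 is a rectangle.
Width = 12 - 0 = 12
Height = 8
Area = width * height
= 12 * 8
= 96

96


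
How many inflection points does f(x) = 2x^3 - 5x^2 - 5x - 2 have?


Inflection points occur where f''(x) = 0 and concavity changes.
f(x) = 2x^3 - 5x^2 - 5x - 2
f'(x) = 6x^2 - 10x - 5
f''(x) = 12x - 10
Set f''(x) = 0:
12x - 10 = 0
x = 10 / 12 = 5/6
Since f''(x) is linear (degree 1), it changes sign at this point.
Therefore there is exactly 1 inflection point.

1


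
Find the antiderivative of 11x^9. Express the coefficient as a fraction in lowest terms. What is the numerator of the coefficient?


Apply the power rule for integration:
integral of ax^n dx = a/(n+1) * x^(n+1) + C
integral of 11x^9 dx
= 11/10 * x^10 + C
The coefficient in lowest terms is 11/10, and its numerator is 11

11


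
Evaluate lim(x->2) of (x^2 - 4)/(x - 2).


Direct substitution gives 0/0, so we factor the numerator.
Factor: (x^2 - 4) = (x - 2)(x + 2)
Cancel the common factor (x - 2):
(x^2 - 4)/(x - 2) = (x + 2)
Now substitute x = 2:
= (2) - (-2) = 4

4


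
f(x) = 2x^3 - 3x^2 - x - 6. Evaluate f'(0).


Differentiate f(x) = 2x^3 - 3x^2 - x - 6 term by term:
f'(x) = 6x^2 - 6x - 1
Substitute x = 0:
f'(0) = 6 * 0^2 - 6 * 0 - 1
= 0 + 0 - 1
= -1

-1


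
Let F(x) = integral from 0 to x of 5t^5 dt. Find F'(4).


By the Fundamental Theorem of Calculus (Part 1):
If F(x) = integral from 0 to x of f(t) dt, then F'(x) = f(x)
Here f(t) = 5t^5
So F'(x) = 5x^5
Evaluate at x = 4:
F'(4) = 5 * 4^5
= 5 * 1024
= 5120

5120


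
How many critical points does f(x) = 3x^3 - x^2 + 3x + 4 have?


Find where f'(x) = 0:
f(x) = 3x^3 - x^2 + 3x + 4
f'(x) = 9x^2 - 2x + 3
This is a quadratic in x. Use the discriminant to count real roots.
Discriminant = (-2)^2 - 4 * 9 * 3
= 4 - 108
= -104
Since discriminant < 0, f'(x) = 0 has no real solutions.
Number of critical points: 0

0


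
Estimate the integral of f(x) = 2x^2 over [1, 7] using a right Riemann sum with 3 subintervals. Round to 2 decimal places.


Right Riemann sum uses right endpoints of each subinterval.
Interval: [1, 7], n = 3
dx = (7 - 1) / 3 = 2
Right endpoints: [3, 5, 7]
f values: [18, 50, 98]
Sum = dx * (sum of f values)
= 2 * 166
= 332 = 332.00

332.00


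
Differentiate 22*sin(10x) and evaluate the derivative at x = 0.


Apply the chain rule to differentiate 22*sin(10x):
d/dx [22*sin(10x)]
= 22 * cos(10x) * d/dx(10x)
= 22 * 10 * cos(10x)
= 220 * cos(10x)
Evaluate at x = 0:
= 220 * cos(0)
= 220 * 1
= 220

220


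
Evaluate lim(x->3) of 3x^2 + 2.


Since polynomials are continuous, we use direct substitution.
lim(x->3) of 3x^2 + 2
= 3 * 3^2 + 0 * 3 + 2
= 27 + 0 + 2
= 29

29


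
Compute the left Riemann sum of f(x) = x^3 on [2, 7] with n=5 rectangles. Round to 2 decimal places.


Left Riemann sum uses left endpoints of each subinterval.
Interval: [2, 7], n = 5
dx = (7 - 2) / 5 = 1
Left endpoints: [2, 3, 4, 5, 6]
f values: [8, 27, 64, 125, 216]
Sum = dx * (sum of f values)
= 1 * 440
= 440 = 440.00

440.00


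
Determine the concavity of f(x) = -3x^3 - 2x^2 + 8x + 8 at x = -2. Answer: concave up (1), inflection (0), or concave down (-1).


Concavity is determined by the sign of f''(x).
f(x) = -3x^3 - 2x^2 + 8x + 8
f'(x) = -9x^2 - 4x + 8
f''(x) = -18x - 4
f''(-2) = -18 * (-2) - 4
= 36 - 4
= 32
Since f''(-2) > 0, the function is concave up (1)

1


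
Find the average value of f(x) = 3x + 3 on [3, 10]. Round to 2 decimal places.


Average value = 1/(b-a) * integral from a to b of f(x) dx
First compute the integral of 3x + 3:
F(x) = (3/2)x^2 + 3x
F(10) = 3/2 * 100 + 3 * 10 = 180
F(3) = 3/2 * 9 + 3 * 3 = 45/2
Integral = 180 - 45/2 = 315/2
Average = (315/2) / (10 - 3) = (315/2) / 7
= 45/2 = 22.50

22.50
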